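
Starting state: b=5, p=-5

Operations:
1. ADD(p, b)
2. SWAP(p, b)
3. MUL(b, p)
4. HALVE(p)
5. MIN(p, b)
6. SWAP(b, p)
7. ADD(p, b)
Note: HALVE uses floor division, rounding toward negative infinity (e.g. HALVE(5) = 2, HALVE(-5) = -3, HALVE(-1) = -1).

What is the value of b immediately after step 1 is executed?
b = 5

Tracing b through execution:
Initial: b = 5
After step 1 (ADD(p, b)): b = 5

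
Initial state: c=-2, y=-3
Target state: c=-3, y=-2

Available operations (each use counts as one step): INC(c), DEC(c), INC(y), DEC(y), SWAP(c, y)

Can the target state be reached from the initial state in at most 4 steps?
Yes

Path (1 step): SWAP(c, y)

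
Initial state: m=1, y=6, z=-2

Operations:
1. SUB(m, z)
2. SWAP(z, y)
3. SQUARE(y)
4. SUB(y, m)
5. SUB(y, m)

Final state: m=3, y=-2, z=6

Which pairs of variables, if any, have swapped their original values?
(y, z)

Comparing initial and final values:
y: 6 → -2
m: 1 → 3
z: -2 → 6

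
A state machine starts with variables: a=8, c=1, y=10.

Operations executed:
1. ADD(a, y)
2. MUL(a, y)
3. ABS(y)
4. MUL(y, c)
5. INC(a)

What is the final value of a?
a = 181

Tracing execution:
Step 1: ADD(a, y) → a = 18
Step 2: MUL(a, y) → a = 180
Step 3: ABS(y) → a = 180
Step 4: MUL(y, c) → a = 180
Step 5: INC(a) → a = 181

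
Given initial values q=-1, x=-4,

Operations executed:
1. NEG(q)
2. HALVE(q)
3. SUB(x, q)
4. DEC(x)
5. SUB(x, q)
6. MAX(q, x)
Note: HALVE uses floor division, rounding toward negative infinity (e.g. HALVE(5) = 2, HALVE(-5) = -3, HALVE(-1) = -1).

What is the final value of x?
x = -5

Tracing execution:
Step 1: NEG(q) → x = -4
Step 2: HALVE(q) → x = -4
Step 3: SUB(x, q) → x = -4
Step 4: DEC(x) → x = -5
Step 5: SUB(x, q) → x = -5
Step 6: MAX(q, x) → x = -5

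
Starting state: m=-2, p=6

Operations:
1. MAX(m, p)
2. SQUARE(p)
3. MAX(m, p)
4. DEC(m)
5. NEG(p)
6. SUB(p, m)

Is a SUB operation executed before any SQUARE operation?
No

First SUB: step 6
First SQUARE: step 2
Since 6 > 2, SQUARE comes first.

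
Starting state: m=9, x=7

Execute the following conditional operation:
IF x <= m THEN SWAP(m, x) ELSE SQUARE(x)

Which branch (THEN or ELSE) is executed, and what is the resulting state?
Branch: THEN, Final state: m=7, x=9

Evaluating condition: x <= m
x = 7, m = 9
Condition is True, so THEN branch executes
After SWAP(m, x): m=7, x=9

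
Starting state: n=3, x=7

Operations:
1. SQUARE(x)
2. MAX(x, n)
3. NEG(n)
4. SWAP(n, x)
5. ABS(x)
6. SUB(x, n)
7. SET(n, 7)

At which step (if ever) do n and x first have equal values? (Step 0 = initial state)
Never

n and x never become equal during execution.

Comparing values at each step:
Initial: n=3, x=7
After step 1: n=3, x=49
After step 2: n=3, x=49
After step 3: n=-3, x=49
After step 4: n=49, x=-3
After step 5: n=49, x=3
After step 6: n=49, x=-46
After step 7: n=7, x=-46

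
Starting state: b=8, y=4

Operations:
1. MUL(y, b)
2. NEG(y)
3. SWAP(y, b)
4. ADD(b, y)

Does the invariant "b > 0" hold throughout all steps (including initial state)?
No, violated after step 3

The invariant is violated after step 3.

State at each step:
Initial: b=8, y=4
After step 1: b=8, y=32
After step 2: b=8, y=-32
After step 3: b=-32, y=8
After step 4: b=-24, y=8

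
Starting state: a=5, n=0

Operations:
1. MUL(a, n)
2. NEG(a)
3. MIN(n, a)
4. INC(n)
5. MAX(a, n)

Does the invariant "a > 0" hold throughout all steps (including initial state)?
No, violated after step 1

The invariant is violated after step 1.

State at each step:
Initial: a=5, n=0
After step 1: a=0, n=0
After step 2: a=0, n=0
After step 3: a=0, n=0
After step 4: a=0, n=1
After step 5: a=1, n=1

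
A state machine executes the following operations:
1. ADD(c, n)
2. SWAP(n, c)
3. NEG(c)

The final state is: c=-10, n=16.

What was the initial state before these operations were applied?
c=6, n=10

Working backwards:
Final state: c=-10, n=16
Before step 3 (NEG(c)): c=10, n=16
Before step 2 (SWAP(n, c)): c=16, n=10
Before step 1 (ADD(c, n)): c=6, n=10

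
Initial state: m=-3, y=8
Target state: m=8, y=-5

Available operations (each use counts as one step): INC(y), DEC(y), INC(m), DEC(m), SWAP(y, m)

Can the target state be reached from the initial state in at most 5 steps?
Yes

Path (3 steps): DEC(m) → DEC(m) → SWAP(y, m)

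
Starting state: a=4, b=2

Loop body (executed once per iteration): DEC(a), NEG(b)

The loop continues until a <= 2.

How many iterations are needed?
2

Tracing iterations:
Initial: a=4, b=2
After iteration 1: a=3, b=-2
After iteration 2: a=2, b=2
a <= 2 now holds, so the loop exits after 2 iterations.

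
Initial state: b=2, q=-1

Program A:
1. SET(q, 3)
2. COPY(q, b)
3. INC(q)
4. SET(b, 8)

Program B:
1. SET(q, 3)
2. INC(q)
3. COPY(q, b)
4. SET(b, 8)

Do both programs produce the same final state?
No

Program A final state: b=8, q=3
Program B final state: b=8, q=2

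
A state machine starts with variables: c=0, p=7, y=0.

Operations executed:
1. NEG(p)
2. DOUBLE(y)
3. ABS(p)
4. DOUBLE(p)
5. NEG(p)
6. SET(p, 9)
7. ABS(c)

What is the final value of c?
c = 0

Tracing execution:
Step 1: NEG(p) → c = 0
Step 2: DOUBLE(y) → c = 0
Step 3: ABS(p) → c = 0
Step 4: DOUBLE(p) → c = 0
Step 5: NEG(p) → c = 0
Step 6: SET(p, 9) → c = 0
Step 7: ABS(c) → c = 0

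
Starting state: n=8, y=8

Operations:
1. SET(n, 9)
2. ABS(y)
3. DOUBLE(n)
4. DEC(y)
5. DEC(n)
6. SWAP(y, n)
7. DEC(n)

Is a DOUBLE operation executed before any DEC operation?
Yes

First DOUBLE: step 3
First DEC: step 4
Since 3 < 4, DOUBLE comes first.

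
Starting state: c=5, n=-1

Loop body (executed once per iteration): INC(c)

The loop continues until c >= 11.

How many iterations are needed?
6

Tracing iterations:
Initial: c=5, n=-1
After iteration 1: c=6, n=-1
After iteration 2: c=7, n=-1
After iteration 3: c=8, n=-1
After iteration 4: c=9, n=-1
After iteration 5: c=10, n=-1
After iteration 6: c=11, n=-1
c >= 11 now holds, so the loop exits after 6 iterations.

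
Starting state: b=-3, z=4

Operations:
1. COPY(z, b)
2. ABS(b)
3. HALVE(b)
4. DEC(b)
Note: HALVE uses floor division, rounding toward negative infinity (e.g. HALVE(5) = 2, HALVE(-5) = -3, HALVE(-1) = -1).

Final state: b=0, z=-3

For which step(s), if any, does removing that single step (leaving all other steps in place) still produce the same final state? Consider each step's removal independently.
None - removing any single step changes the final result

Testing removal of each single step:
Without step 1: final = b=0, z=4 (different)
Without step 2: final = b=-3, z=-3 (different)
Without step 3: final = b=2, z=-3 (different)
Without step 4: final = b=1, z=-3 (different)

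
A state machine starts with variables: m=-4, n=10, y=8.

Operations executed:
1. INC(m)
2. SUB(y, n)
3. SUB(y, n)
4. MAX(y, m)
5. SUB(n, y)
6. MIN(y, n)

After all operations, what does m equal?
m = -3

Tracing execution:
Step 1: INC(m) → m = -3
Step 2: SUB(y, n) → m = -3
Step 3: SUB(y, n) → m = -3
Step 4: MAX(y, m) → m = -3
Step 5: SUB(n, y) → m = -3
Step 6: MIN(y, n) → m = -3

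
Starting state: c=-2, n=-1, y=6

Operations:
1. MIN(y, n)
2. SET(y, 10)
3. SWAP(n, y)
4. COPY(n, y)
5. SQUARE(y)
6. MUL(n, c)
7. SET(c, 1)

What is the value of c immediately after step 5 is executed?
c = -2

Tracing c through execution:
Initial: c = -2
After step 1 (MIN(y, n)): c = -2
After step 2 (SET(y, 10)): c = -2
After step 3 (SWAP(n, y)): c = -2
After step 4 (COPY(n, y)): c = -2
After step 5 (SQUARE(y)): c = -2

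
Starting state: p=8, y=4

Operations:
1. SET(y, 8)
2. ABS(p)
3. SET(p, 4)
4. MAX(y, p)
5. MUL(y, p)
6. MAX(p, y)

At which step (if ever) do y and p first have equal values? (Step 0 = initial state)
Step 1

y and p first become equal after step 1.

Comparing values at each step:
Initial: y=4, p=8
After step 1: y=8, p=8 ← equal!
After step 2: y=8, p=8 ← equal!
After step 3: y=8, p=4
After step 4: y=8, p=4
After step 5: y=32, p=4
After step 6: y=32, p=32 ← equal!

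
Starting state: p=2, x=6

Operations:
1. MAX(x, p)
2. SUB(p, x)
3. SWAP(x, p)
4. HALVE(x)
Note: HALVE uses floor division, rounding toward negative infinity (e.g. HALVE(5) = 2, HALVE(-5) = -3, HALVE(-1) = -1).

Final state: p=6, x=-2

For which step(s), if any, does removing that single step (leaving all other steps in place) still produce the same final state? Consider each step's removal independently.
Step(s) 1

Testing removal of each single step:
Without step 1: final = p=6, x=-2 (same)
Without step 2: final = p=6, x=1 (different)
Without step 3: final = p=-4, x=3 (different)
Without step 4: final = p=6, x=-4 (different)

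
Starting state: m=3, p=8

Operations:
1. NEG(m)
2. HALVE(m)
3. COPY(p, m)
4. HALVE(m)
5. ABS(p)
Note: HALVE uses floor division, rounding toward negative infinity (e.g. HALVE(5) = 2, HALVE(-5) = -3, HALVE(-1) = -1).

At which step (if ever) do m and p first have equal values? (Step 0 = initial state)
Step 3

m and p first become equal after step 3.

Comparing values at each step:
Initial: m=3, p=8
After step 1: m=-3, p=8
After step 2: m=-2, p=8
After step 3: m=-2, p=-2 ← equal!
After step 4: m=-1, p=-2
After step 5: m=-1, p=2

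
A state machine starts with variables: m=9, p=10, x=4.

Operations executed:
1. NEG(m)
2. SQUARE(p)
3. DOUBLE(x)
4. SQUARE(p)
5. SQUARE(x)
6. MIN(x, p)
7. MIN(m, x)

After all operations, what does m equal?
m = -9

Tracing execution:
Step 1: NEG(m) → m = -9
Step 2: SQUARE(p) → m = -9
Step 3: DOUBLE(x) → m = -9
Step 4: SQUARE(p) → m = -9
Step 5: SQUARE(x) → m = -9
Step 6: MIN(x, p) → m = -9
Step 7: MIN(m, x) → m = -9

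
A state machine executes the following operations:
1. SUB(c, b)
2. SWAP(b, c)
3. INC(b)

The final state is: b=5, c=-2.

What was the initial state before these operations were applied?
b=-2, c=2

Working backwards:
Final state: b=5, c=-2
Before step 3 (INC(b)): b=4, c=-2
Before step 2 (SWAP(b, c)): b=-2, c=4
Before step 1 (SUB(c, b)): b=-2, c=2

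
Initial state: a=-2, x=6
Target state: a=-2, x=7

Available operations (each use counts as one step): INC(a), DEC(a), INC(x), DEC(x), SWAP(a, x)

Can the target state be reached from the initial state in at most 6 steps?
Yes

Path (1 step): INC(x)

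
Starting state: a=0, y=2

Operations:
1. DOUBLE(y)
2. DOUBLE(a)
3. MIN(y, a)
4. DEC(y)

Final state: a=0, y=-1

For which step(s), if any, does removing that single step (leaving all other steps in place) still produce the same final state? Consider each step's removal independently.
Step(s) 1, 2

Testing removal of each single step:
Without step 1: final = a=0, y=-1 (same)
Without step 2: final = a=0, y=-1 (same)
Without step 3: final = a=0, y=3 (different)
Without step 4: final = a=0, y=0 (different)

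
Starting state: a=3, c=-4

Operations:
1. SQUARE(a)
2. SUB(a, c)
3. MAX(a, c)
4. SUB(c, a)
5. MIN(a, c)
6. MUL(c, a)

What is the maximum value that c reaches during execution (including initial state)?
289

Values of c at each step:
Initial: c = -4
After step 1: c = -4
After step 2: c = -4
After step 3: c = -4
After step 4: c = -17
After step 5: c = -17
After step 6: c = 289 ← maximum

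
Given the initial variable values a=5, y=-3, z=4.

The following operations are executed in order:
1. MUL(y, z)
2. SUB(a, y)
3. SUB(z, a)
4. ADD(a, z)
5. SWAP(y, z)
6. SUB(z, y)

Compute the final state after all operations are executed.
{a: 4, y: -13, z: 1}

Step-by-step execution:
Initial: a=5, y=-3, z=4
After step 1 (MUL(y, z)): a=5, y=-12, z=4
After step 2 (SUB(a, y)): a=17, y=-12, z=4
After step 3 (SUB(z, a)): a=17, y=-12, z=-13
After step 4 (ADD(a, z)): a=4, y=-12, z=-13
After step 5 (SWAP(y, z)): a=4, y=-13, z=-12
After step 6 (SUB(z, y)): a=4, y=-13, z=1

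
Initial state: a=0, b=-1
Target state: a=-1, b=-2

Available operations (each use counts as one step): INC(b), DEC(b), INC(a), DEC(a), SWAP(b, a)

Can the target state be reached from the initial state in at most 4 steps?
Yes

Path (2 steps): DEC(b) → DEC(a)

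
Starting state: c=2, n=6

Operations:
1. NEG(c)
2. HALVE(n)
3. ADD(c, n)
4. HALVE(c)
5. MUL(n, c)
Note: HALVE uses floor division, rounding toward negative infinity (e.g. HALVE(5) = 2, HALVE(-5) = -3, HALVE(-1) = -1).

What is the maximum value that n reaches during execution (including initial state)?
6

Values of n at each step:
Initial: n = 6 ← maximum
After step 1: n = 6
After step 2: n = 3
After step 3: n = 3
After step 4: n = 3
After step 5: n = 0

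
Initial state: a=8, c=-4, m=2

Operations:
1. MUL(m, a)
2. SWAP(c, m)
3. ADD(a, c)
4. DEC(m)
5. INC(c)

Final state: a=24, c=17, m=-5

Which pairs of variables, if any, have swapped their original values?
None

Comparing initial and final values:
m: 2 → -5
c: -4 → 17
a: 8 → 24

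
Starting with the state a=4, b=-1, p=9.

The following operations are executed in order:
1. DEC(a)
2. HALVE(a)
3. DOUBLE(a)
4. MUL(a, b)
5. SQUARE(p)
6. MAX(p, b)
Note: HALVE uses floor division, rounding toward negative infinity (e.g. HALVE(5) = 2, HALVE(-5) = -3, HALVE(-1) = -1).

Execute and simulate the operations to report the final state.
{a: -2, b: -1, p: 81}

Step-by-step execution:
Initial: a=4, b=-1, p=9
After step 1 (DEC(a)): a=3, b=-1, p=9
After step 2 (HALVE(a)): a=1, b=-1, p=9
After step 3 (DOUBLE(a)): a=2, b=-1, p=9
After step 4 (MUL(a, b)): a=-2, b=-1, p=9
After step 5 (SQUARE(p)): a=-2, b=-1, p=81
After step 6 (MAX(p, b)): a=-2, b=-1, p=81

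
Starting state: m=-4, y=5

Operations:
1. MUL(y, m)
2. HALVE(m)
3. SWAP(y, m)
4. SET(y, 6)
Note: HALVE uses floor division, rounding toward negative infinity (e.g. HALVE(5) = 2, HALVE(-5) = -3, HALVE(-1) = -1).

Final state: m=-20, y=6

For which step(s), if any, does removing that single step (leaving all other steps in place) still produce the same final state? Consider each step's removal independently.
Step(s) 2

Testing removal of each single step:
Without step 1: final = m=5, y=6 (different)
Without step 2: final = m=-20, y=6 (same)
Without step 3: final = m=-2, y=6 (different)
Without step 4: final = m=-20, y=-2 (different)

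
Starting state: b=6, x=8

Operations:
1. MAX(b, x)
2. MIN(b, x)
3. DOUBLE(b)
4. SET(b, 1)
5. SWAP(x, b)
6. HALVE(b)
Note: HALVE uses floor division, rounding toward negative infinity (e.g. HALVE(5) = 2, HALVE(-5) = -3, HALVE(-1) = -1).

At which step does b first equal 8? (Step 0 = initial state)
Step 1

Tracing b:
Initial: b = 6
After step 1: b = 8 ← first occurrence
After step 2: b = 8
After step 3: b = 16
After step 4: b = 1
After step 5: b = 8
After step 6: b = 4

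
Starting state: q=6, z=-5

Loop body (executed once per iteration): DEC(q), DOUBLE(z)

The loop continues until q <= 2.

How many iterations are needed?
4

Tracing iterations:
Initial: q=6, z=-5
After iteration 1: q=5, z=-10
After iteration 2: q=4, z=-20
After iteration 3: q=3, z=-40
After iteration 4: q=2, z=-80
q <= 2 now holds, so the loop exits after 4 iterations.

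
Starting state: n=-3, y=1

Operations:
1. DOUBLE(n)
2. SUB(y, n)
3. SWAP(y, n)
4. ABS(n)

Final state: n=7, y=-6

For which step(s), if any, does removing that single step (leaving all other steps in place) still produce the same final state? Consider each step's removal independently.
Step(s) 4

Testing removal of each single step:
Without step 1: final = n=4, y=-3 (different)
Without step 2: final = n=1, y=-6 (different)
Without step 3: final = n=6, y=7 (different)
Without step 4: final = n=7, y=-6 (same)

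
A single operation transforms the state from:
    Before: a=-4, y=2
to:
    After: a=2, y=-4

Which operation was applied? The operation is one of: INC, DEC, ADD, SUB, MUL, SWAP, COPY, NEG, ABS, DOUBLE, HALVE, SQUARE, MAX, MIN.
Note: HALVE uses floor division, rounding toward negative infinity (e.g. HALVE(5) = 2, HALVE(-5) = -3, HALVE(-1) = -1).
SWAP(a, y)

Analyzing the change:
Before: a=-4, y=2
After: a=2, y=-4
Variable a changed from -4 to 2
Variable y changed from 2 to -4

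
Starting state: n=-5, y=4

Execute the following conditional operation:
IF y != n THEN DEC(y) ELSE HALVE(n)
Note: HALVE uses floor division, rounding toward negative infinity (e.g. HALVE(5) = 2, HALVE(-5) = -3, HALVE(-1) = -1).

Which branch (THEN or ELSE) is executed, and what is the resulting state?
Branch: THEN, Final state: n=-5, y=3

Evaluating condition: y != n
y = 4, n = -5
Condition is True, so THEN branch executes
After DEC(y): n=-5, y=3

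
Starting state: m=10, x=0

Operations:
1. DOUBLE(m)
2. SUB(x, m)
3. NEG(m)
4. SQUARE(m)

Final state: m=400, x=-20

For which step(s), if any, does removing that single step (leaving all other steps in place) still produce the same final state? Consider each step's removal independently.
Step(s) 3

Testing removal of each single step:
Without step 1: final = m=100, x=-10 (different)
Without step 2: final = m=400, x=0 (different)
Without step 3: final = m=400, x=-20 (same)
Without step 4: final = m=-20, x=-20 (different)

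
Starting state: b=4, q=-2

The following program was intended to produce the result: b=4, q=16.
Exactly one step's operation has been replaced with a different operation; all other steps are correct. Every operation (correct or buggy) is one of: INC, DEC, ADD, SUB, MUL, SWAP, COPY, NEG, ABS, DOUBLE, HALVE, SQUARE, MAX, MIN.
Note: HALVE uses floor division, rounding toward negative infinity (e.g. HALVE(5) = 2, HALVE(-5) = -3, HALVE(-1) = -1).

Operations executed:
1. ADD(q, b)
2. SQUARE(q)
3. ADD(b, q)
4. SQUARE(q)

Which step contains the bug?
Step 3

Trace with buggy code:
Initial: b=4, q=-2
After step 1: b=4, q=2
After step 2: b=4, q=4
After step 3: b=8, q=4
After step 4: b=8, q=16
Actual final b=8, q=16 ≠ expected b=4, q=16.
Step 3 is the only position where a single-operation replacement can produce the expected result.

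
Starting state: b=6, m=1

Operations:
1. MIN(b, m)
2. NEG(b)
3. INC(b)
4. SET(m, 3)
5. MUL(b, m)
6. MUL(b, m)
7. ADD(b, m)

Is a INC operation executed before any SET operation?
Yes

First INC: step 3
First SET: step 4
Since 3 < 4, INC comes first.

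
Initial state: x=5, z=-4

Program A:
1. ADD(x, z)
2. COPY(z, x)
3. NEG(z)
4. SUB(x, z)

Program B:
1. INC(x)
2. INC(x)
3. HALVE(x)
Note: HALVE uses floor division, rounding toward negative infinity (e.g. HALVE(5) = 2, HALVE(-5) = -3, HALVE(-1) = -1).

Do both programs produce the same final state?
No

Program A final state: x=2, z=-1
Program B final state: x=3, z=-4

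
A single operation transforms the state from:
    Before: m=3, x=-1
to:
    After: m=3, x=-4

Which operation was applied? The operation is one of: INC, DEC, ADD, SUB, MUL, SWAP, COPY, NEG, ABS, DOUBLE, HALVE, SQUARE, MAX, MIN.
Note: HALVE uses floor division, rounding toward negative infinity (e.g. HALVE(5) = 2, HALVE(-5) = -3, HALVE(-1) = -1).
SUB(x, m)

Analyzing the change:
Before: m=3, x=-1
After: m=3, x=-4
Variable x changed from -1 to -4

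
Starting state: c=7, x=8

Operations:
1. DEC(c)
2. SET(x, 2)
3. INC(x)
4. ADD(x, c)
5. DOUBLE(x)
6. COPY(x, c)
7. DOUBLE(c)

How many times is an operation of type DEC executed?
1

Counting DEC operations:
Step 1: DEC(c) ← DEC
Total: 1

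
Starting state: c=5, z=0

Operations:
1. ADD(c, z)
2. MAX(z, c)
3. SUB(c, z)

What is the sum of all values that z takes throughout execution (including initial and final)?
10

Values of z at each step:
Initial: z = 0
After step 1: z = 0
After step 2: z = 5
After step 3: z = 5
Sum = 0 + 0 + 5 + 5 = 10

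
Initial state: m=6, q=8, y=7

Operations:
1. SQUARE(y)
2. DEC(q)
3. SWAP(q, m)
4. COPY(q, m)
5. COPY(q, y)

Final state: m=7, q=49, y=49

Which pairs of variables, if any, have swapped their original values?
None

Comparing initial and final values:
m: 6 → 7
y: 7 → 49
q: 8 → 49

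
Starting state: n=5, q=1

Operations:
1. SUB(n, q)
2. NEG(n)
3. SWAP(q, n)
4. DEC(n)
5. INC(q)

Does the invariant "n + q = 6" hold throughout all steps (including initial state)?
No, violated after step 1

The invariant is violated after step 1.

State at each step:
Initial: n=5, q=1
After step 1: n=4, q=1
After step 2: n=-4, q=1
After step 3: n=1, q=-4
After step 4: n=0, q=-4
After step 5: n=0, q=-3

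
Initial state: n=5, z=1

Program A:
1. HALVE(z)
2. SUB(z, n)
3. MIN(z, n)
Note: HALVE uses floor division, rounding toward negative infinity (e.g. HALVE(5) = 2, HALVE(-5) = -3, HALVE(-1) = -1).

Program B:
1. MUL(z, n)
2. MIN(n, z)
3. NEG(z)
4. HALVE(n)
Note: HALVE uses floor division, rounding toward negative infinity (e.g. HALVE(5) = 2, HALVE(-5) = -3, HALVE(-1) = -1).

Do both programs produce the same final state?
No

Program A final state: n=5, z=-5
Program B final state: n=2, z=-5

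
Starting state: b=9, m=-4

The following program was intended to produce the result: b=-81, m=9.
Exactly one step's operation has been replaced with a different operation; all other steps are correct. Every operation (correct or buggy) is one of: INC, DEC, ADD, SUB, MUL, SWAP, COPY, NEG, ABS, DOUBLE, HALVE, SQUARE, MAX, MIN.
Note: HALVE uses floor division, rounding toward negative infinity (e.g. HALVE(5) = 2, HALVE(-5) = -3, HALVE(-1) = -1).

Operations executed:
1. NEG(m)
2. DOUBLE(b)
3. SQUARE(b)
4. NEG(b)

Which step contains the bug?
Step 2

Trace with buggy code:
Initial: b=9, m=-4
After step 1: b=9, m=4
After step 2: b=18, m=4
After step 3: b=324, m=4
After step 4: b=-324, m=4
Actual final b=-324, m=4 ≠ expected b=-81, m=9.
Step 2 is the only position where a single-operation replacement can produce the expected result.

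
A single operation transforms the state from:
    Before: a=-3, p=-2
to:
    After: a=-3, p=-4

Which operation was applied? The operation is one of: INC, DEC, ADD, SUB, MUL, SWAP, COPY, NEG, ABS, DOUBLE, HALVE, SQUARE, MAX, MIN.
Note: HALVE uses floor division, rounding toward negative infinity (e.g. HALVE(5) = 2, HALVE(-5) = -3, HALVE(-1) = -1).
DOUBLE(p)

Analyzing the change:
Before: a=-3, p=-2
After: a=-3, p=-4
Variable p changed from -2 to -4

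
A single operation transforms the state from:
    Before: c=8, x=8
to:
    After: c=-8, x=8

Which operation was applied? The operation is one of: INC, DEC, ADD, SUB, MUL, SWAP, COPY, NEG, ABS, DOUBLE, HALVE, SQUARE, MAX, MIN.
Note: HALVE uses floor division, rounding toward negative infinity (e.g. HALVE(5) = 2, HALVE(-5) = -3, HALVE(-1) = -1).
NEG(c)

Analyzing the change:
Before: c=8, x=8
After: c=-8, x=8
Variable c changed from 8 to -8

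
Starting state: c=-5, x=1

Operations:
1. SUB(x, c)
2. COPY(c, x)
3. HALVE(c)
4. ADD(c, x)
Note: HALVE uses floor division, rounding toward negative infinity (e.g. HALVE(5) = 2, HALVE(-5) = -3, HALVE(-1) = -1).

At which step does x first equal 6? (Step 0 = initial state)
Step 1

Tracing x:
Initial: x = 1
After step 1: x = 6 ← first occurrence
After step 2: x = 6
After step 3: x = 6
After step 4: x = 6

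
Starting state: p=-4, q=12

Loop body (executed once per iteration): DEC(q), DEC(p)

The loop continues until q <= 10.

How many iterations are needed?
2

Tracing iterations:
Initial: p=-4, q=12
After iteration 1: p=-5, q=11
After iteration 2: p=-6, q=10
q <= 10 now holds, so the loop exits after 2 iterations.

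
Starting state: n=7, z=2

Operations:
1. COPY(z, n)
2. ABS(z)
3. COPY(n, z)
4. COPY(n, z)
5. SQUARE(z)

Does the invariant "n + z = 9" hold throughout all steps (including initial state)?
No, violated after step 1

The invariant is violated after step 1.

State at each step:
Initial: n=7, z=2
After step 1: n=7, z=7
After step 2: n=7, z=7
After step 3: n=7, z=7
After step 4: n=7, z=7
After step 5: n=7, z=49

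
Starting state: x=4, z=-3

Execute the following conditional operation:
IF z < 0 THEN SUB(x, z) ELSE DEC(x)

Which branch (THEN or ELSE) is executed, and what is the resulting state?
Branch: THEN, Final state: x=7, z=-3

Evaluating condition: z < 0
z = -3
Condition is True, so THEN branch executes
After SUB(x, z): x=7, z=-3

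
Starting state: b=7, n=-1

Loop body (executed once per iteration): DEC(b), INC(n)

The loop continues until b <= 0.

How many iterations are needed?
7

Tracing iterations:
Initial: b=7, n=-1
After iteration 1: b=6, n=0
After iteration 2: b=5, n=1
After iteration 3: b=4, n=2
After iteration 4: b=3, n=3
After iteration 5: b=2, n=4
After iteration 6: b=1, n=5
After iteration 7: b=0, n=6
b <= 0 now holds, so the loop exits after 7 iterations.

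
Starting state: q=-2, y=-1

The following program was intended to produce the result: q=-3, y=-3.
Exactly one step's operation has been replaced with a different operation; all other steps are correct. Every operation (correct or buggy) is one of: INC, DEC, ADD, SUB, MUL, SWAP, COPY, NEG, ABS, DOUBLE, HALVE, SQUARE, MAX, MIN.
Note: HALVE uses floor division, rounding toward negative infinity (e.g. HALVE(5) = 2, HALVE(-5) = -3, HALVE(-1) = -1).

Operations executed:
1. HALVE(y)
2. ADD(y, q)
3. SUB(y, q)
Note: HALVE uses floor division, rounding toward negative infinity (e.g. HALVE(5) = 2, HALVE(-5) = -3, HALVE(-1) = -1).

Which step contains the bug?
Step 3

Trace with buggy code:
Initial: q=-2, y=-1
After step 1: q=-2, y=-1
After step 2: q=-2, y=-3
After step 3: q=-2, y=-1
Actual final q=-2, y=-1 ≠ expected q=-3, y=-3.
Step 3 is the only position where a single-operation replacement can produce the expected result.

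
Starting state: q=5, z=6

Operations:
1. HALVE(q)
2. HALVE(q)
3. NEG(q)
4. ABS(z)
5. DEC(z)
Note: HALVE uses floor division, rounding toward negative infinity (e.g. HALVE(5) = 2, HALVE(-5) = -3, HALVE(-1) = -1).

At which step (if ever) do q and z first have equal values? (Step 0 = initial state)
Never

q and z never become equal during execution.

Comparing values at each step:
Initial: q=5, z=6
After step 1: q=2, z=6
After step 2: q=1, z=6
After step 3: q=-1, z=6
After step 4: q=-1, z=6
After step 5: q=-1, z=5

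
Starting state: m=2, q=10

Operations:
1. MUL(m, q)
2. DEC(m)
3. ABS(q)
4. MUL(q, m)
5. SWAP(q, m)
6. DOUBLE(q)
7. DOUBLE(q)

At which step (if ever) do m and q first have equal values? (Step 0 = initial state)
Never

m and q never become equal during execution.

Comparing values at each step:
Initial: m=2, q=10
After step 1: m=20, q=10
After step 2: m=19, q=10
After step 3: m=19, q=10
After step 4: m=19, q=190
After step 5: m=190, q=19
After step 6: m=190, q=38
After step 7: m=190, q=76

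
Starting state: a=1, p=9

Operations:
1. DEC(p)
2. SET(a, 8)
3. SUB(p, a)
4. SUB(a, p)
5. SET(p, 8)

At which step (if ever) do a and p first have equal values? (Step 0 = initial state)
Step 2

a and p first become equal after step 2.

Comparing values at each step:
Initial: a=1, p=9
After step 1: a=1, p=8
After step 2: a=8, p=8 ← equal!
After step 3: a=8, p=0
After step 4: a=8, p=0
After step 5: a=8, p=8 ← equal!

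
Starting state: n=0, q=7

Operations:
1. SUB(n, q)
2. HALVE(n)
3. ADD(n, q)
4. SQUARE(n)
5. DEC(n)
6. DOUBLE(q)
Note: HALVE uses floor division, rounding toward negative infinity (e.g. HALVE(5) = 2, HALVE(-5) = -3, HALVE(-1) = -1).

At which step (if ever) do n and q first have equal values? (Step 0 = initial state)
Never

n and q never become equal during execution.

Comparing values at each step:
Initial: n=0, q=7
After step 1: n=-7, q=7
After step 2: n=-4, q=7
After step 3: n=3, q=7
After step 4: n=9, q=7
After step 5: n=8, q=7
After step 6: n=8, q=14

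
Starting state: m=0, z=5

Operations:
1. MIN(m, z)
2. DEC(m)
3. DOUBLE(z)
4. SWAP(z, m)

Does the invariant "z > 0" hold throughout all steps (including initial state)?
No, violated after step 4

The invariant is violated after step 4.

State at each step:
Initial: m=0, z=5
After step 1: m=0, z=5
After step 2: m=-1, z=5
After step 3: m=-1, z=10
After step 4: m=10, z=-1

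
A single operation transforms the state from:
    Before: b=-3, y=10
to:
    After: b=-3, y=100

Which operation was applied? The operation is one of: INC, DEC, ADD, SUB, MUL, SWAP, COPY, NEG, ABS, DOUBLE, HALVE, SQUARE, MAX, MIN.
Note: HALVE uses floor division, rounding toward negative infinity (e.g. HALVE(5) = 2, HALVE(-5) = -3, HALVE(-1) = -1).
SQUARE(y)

Analyzing the change:
Before: b=-3, y=10
After: b=-3, y=100
Variable y changed from 10 to 100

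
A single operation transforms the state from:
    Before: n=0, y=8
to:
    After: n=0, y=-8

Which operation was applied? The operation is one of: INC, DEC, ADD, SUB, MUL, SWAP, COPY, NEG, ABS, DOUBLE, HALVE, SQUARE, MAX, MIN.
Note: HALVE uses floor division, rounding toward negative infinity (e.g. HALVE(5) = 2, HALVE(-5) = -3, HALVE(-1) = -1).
NEG(y)

Analyzing the change:
Before: n=0, y=8
After: n=0, y=-8
Variable y changed from 8 to -8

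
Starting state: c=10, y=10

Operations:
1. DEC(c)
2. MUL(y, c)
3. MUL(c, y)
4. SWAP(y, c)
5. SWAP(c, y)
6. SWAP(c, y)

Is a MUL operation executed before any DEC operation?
No

First MUL: step 2
First DEC: step 1
Since 2 > 1, DEC comes first.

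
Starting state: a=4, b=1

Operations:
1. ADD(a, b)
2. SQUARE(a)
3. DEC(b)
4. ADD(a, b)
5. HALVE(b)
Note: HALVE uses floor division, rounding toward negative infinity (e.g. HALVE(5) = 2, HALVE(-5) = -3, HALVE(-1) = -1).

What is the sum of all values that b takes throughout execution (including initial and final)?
3

Values of b at each step:
Initial: b = 1
After step 1: b = 1
After step 2: b = 1
After step 3: b = 0
After step 4: b = 0
After step 5: b = 0
Sum = 1 + 1 + 1 + 0 + 0 + 0 = 3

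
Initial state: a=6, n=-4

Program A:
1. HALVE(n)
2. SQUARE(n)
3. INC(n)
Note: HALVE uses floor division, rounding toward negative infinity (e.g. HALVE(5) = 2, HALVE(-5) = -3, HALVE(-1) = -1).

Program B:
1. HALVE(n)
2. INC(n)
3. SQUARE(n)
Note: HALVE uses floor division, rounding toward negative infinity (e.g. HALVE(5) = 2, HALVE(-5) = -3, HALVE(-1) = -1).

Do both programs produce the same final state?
No

Program A final state: a=6, n=5
Program B final state: a=6, n=1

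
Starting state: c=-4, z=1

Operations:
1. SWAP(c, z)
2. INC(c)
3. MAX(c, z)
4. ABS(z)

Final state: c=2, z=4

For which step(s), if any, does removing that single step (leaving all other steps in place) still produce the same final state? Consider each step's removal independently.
Step(s) 3

Testing removal of each single step:
Without step 1: final = c=1, z=1 (different)
Without step 2: final = c=1, z=4 (different)
Without step 3: final = c=2, z=4 (same)
Without step 4: final = c=2, z=-4 (different)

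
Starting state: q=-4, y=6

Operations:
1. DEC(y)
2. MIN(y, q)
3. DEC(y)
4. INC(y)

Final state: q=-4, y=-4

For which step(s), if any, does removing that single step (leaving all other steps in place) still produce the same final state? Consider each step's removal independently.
Step(s) 1

Testing removal of each single step:
Without step 1: final = q=-4, y=-4 (same)
Without step 2: final = q=-4, y=5 (different)
Without step 3: final = q=-4, y=-3 (different)
Without step 4: final = q=-4, y=-5 (different)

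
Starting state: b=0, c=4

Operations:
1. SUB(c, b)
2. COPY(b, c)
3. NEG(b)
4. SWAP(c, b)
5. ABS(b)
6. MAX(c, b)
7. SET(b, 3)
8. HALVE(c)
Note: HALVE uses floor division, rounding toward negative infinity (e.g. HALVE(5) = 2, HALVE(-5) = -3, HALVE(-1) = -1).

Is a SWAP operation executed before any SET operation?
Yes

First SWAP: step 4
First SET: step 7
Since 4 < 7, SWAP comes first.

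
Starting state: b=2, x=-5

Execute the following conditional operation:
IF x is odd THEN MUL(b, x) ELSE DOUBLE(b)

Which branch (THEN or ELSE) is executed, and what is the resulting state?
Branch: THEN, Final state: b=-10, x=-5

Evaluating condition: x is odd
Condition is True, so THEN branch executes
After MUL(b, x): b=-10, x=-5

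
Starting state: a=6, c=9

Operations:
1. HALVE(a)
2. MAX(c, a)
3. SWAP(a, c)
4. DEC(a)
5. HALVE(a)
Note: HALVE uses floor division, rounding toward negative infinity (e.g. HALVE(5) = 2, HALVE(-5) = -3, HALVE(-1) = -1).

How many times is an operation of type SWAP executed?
1

Counting SWAP operations:
Step 3: SWAP(a, c) ← SWAP
Total: 1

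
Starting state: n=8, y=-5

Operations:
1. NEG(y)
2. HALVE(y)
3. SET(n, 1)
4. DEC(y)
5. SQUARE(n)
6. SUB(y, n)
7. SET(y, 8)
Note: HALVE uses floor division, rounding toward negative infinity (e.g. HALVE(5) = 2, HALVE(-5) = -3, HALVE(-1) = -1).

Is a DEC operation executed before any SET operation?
No

First DEC: step 4
First SET: step 3
Since 4 > 3, SET comes first.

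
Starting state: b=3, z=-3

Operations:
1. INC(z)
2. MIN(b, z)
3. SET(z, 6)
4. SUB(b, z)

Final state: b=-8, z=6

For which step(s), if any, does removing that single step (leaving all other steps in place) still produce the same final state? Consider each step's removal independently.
None - removing any single step changes the final result

Testing removal of each single step:
Without step 1: final = b=-9, z=6 (different)
Without step 2: final = b=-3, z=6 (different)
Without step 3: final = b=0, z=-2 (different)
Without step 4: final = b=-2, z=6 (different)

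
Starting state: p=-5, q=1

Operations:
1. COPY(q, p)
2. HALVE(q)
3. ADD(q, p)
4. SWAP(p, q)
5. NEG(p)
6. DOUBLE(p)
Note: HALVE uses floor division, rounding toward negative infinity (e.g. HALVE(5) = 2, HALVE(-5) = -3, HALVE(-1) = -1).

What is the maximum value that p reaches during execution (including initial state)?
16

Values of p at each step:
Initial: p = -5
After step 1: p = -5
After step 2: p = -5
After step 3: p = -5
After step 4: p = -8
After step 5: p = 8
After step 6: p = 16 ← maximum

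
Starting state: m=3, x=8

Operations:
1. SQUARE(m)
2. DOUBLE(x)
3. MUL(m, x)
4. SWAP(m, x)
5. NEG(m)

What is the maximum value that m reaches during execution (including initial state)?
144

Values of m at each step:
Initial: m = 3
After step 1: m = 9
After step 2: m = 9
After step 3: m = 144 ← maximum
After step 4: m = 16
After step 5: m = -16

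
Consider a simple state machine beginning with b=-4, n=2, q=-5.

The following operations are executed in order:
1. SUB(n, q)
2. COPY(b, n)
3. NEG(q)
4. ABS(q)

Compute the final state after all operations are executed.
{b: 7, n: 7, q: 5}

Step-by-step execution:
Initial: b=-4, n=2, q=-5
After step 1 (SUB(n, q)): b=-4, n=7, q=-5
After step 2 (COPY(b, n)): b=7, n=7, q=-5
After step 3 (NEG(q)): b=7, n=7, q=5
After step 4 (ABS(q)): b=7, n=7, q=5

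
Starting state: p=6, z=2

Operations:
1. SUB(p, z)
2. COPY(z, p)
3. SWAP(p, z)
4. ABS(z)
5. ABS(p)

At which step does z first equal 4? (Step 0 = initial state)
Step 2

Tracing z:
Initial: z = 2
After step 1: z = 2
After step 2: z = 4 ← first occurrence
After step 3: z = 4
After step 4: z = 4
After step 5: z = 4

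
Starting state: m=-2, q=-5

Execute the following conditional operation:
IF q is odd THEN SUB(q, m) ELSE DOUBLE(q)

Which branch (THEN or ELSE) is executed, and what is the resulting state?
Branch: THEN, Final state: m=-2, q=-3

Evaluating condition: q is odd
Condition is True, so THEN branch executes
After SUB(q, m): m=-2, q=-3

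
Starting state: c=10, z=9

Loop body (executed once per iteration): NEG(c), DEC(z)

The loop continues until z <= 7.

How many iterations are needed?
2

Tracing iterations:
Initial: c=10, z=9
After iteration 1: c=-10, z=8
After iteration 2: c=10, z=7
z <= 7 now holds, so the loop exits after 2 iterations.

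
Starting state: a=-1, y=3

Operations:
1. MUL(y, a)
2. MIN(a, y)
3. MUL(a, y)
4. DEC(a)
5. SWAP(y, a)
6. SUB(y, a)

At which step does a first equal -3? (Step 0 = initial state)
Step 2

Tracing a:
Initial: a = -1
After step 1: a = -1
After step 2: a = -3 ← first occurrence
After step 3: a = 9
After step 4: a = 8
After step 5: a = -3
After step 6: a = -3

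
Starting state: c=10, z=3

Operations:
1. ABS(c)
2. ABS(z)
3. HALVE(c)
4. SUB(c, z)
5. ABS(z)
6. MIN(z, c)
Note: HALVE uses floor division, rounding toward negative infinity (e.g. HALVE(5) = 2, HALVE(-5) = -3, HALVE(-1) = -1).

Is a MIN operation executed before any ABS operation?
No

First MIN: step 6
First ABS: step 1
Since 6 > 1, ABS comes first.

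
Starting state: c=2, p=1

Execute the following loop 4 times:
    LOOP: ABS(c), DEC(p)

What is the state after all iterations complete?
c=2, p=-3

Iteration trace:
Start: c=2, p=1
After iteration 1: c=2, p=0
After iteration 2: c=2, p=-1
After iteration 3: c=2, p=-2
After iteration 4: c=2, p=-3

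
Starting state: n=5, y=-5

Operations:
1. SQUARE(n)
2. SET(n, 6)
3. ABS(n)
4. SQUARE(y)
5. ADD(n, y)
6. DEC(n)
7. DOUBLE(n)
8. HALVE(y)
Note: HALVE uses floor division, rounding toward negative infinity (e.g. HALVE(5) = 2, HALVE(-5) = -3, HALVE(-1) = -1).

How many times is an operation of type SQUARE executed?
2

Counting SQUARE operations:
Step 1: SQUARE(n) ← SQUARE
Step 4: SQUARE(y) ← SQUARE
Total: 2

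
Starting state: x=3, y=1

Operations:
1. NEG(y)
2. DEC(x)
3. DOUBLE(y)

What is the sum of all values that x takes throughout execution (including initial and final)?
10

Values of x at each step:
Initial: x = 3
After step 1: x = 3
After step 2: x = 2
After step 3: x = 2
Sum = 3 + 3 + 2 + 2 = 10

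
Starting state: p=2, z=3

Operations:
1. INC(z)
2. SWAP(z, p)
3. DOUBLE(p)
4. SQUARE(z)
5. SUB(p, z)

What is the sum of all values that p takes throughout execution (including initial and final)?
28

Values of p at each step:
Initial: p = 2
After step 1: p = 2
After step 2: p = 4
After step 3: p = 8
After step 4: p = 8
After step 5: p = 4
Sum = 2 + 2 + 4 + 8 + 8 + 4 = 28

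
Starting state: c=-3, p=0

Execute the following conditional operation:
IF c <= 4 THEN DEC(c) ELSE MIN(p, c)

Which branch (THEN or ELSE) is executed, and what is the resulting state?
Branch: THEN, Final state: c=-4, p=0

Evaluating condition: c <= 4
c = -3
Condition is True, so THEN branch executes
After DEC(c): c=-4, p=0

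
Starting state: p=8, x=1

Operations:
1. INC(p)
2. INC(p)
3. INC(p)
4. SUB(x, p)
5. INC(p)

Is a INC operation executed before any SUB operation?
Yes

First INC: step 1
First SUB: step 4
Since 1 < 4, INC comes first.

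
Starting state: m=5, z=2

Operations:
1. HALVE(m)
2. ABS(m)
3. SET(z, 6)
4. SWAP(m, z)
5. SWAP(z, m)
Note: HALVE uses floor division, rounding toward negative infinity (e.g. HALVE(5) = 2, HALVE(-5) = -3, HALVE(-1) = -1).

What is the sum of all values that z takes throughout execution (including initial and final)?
20

Values of z at each step:
Initial: z = 2
After step 1: z = 2
After step 2: z = 2
After step 3: z = 6
After step 4: z = 2
After step 5: z = 6
Sum = 2 + 2 + 2 + 6 + 2 + 6 = 20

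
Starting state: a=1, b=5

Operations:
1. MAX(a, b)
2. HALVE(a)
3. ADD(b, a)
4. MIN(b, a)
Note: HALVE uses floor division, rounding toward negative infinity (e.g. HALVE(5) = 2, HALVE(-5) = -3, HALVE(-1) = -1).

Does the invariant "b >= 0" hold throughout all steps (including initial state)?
Yes

The invariant holds at every step.

State at each step:
Initial: a=1, b=5
After step 1: a=5, b=5
After step 2: a=2, b=5
After step 3: a=2, b=7
After step 4: a=2, b=2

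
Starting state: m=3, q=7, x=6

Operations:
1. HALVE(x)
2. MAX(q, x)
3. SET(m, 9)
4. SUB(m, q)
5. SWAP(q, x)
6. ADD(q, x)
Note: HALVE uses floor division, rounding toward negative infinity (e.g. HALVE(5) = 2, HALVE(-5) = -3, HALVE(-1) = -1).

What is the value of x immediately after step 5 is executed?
x = 7

Tracing x through execution:
Initial: x = 6
After step 1 (HALVE(x)): x = 3
After step 2 (MAX(q, x)): x = 3
After step 3 (SET(m, 9)): x = 3
After step 4 (SUB(m, q)): x = 3
After step 5 (SWAP(q, x)): x = 7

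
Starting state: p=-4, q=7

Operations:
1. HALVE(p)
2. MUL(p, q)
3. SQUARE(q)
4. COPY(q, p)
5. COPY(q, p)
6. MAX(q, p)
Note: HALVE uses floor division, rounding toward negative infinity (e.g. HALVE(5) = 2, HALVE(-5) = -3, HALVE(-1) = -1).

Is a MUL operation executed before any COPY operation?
Yes

First MUL: step 2
First COPY: step 4
Since 2 < 4, MUL comes first.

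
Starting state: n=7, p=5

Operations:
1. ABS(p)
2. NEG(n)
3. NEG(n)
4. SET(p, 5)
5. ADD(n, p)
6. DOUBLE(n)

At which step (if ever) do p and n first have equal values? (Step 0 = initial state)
Never

p and n never become equal during execution.

Comparing values at each step:
Initial: p=5, n=7
After step 1: p=5, n=7
After step 2: p=5, n=-7
After step 3: p=5, n=7
After step 4: p=5, n=7
After step 5: p=5, n=12
After step 6: p=5, n=24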